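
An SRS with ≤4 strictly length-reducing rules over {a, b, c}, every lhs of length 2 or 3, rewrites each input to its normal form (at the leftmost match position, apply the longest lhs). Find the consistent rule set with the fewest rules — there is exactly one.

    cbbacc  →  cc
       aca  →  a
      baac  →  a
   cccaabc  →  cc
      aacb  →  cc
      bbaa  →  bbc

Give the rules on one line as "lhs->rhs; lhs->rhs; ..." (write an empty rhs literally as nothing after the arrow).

aa->c; bcc->a; ca->; cb->c

  | cbbacc => cbacc => cacc => cc
  | aca => a
  | baac => bcc => a
  | cccaabc => ccabc => cbc => cc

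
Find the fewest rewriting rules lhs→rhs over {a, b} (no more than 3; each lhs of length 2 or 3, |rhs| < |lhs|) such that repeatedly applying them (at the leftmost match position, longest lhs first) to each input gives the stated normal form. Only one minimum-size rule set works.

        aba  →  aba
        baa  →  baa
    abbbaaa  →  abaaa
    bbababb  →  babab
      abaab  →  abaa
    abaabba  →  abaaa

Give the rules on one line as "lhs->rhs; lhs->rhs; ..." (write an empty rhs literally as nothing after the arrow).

  | aba
  | baa
  | abbbaaa => abbaaa => abaaa
  | bbababb => bababb => babab

aab->aa; bb->b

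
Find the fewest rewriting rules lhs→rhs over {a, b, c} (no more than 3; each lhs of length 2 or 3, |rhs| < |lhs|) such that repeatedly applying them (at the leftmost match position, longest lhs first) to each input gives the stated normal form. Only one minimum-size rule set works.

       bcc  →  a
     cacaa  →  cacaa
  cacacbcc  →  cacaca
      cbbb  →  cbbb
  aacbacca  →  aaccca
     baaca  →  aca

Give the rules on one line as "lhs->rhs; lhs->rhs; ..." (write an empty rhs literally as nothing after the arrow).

  | bcc => a
  | cacaa
  | cacacbcc => cacaca
  | cbbb

ba->; bcc->a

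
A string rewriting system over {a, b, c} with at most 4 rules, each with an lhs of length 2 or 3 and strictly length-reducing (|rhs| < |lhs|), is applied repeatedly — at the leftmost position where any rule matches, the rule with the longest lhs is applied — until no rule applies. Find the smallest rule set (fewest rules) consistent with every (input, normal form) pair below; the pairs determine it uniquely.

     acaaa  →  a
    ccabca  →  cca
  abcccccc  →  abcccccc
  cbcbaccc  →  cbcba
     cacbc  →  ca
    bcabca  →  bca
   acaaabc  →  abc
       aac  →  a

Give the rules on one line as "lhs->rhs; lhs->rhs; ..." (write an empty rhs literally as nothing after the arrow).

aa->a; ac->a; cab->ca

  | acaaa => aaaa => aaa => aa => a
  | ccabca => ccaca => ccaa => cca
  | abcccccc
  | cbcbaccc => cbcbacc => cbcbac => cbcba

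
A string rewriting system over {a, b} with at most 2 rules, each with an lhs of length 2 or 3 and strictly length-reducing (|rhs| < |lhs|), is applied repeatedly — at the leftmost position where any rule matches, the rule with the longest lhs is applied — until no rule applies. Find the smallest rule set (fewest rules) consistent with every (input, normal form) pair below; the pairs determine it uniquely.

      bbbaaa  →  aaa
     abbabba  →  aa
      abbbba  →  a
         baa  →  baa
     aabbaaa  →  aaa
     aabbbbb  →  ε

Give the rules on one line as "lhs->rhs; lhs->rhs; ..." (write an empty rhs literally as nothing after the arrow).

ab->; bb->a

  | bbbaaa => abaaa => aaa
  | abbabba => babba => bba => aa
  | abbbba => bbba => aba => a
  | baa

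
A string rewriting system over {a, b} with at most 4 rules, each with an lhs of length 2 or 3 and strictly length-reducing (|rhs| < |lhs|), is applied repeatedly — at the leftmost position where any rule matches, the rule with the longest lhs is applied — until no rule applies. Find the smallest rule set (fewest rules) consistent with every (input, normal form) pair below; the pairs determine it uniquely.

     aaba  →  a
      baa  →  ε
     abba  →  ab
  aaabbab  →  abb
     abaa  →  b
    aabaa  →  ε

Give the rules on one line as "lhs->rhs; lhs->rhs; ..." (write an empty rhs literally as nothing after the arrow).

aa->; aba->bb; ba->a; bba->b

  | aaba => ba => a
  | baa => aa => ε
  | abba => ab
  | aaabbab => abbab => abb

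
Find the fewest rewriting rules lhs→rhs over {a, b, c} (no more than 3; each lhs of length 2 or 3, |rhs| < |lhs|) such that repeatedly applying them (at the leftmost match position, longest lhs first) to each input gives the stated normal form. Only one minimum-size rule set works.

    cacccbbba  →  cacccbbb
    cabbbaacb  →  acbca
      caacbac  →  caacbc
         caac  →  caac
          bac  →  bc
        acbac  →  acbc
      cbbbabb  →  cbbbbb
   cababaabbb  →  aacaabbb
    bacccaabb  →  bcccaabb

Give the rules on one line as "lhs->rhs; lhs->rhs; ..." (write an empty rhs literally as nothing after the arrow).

ba->b; bcb->ca; cab->ac

  | cacccbbba => cacccbbb
  | cabbbaacb => acbbaacb => acbbacb => acbbcb => acbca
  | caacbac => caacbc
  | caac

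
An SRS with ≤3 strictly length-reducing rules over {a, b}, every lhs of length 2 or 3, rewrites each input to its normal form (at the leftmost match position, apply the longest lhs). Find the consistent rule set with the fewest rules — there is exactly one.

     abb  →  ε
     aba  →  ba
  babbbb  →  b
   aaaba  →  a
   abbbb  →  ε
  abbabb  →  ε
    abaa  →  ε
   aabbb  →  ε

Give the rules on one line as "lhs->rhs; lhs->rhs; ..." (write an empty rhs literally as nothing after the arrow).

  | abb => bb => ε
  | aba => ba
  | babbbb => bbbbb => bbb => b
  | aaaba => baba => bba => a

aa->b; ab->b; bb->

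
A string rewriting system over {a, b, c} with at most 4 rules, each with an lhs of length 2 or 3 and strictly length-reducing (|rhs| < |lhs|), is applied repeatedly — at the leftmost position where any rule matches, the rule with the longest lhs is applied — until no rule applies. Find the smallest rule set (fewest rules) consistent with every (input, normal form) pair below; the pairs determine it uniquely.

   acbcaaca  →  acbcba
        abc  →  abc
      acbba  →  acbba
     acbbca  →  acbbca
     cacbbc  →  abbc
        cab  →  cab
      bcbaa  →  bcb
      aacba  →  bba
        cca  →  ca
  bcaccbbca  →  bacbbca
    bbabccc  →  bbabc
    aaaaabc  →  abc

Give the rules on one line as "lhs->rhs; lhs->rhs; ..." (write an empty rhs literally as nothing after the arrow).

  | acbcaaca => acbcba
  | abc
  | acbba
  | acbbca

aa->; aac->b; cac->a; cc->c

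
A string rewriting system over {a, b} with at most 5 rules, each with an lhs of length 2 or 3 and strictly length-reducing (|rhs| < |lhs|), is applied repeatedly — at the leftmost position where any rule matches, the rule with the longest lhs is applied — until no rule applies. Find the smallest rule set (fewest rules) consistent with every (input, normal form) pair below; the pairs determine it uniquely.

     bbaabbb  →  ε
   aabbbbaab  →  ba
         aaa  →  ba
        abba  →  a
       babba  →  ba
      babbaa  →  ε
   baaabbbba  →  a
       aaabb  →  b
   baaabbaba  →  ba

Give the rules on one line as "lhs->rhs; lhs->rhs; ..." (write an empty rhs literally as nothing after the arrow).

aa->b; aab->a; ab->b; bb->

  | bbaabbb => aabbb => abb => bb => ε
  | aabbbbaab => abbbaab => bbbaab => baab => ba
  | aaa => ba
  | abba => bba => a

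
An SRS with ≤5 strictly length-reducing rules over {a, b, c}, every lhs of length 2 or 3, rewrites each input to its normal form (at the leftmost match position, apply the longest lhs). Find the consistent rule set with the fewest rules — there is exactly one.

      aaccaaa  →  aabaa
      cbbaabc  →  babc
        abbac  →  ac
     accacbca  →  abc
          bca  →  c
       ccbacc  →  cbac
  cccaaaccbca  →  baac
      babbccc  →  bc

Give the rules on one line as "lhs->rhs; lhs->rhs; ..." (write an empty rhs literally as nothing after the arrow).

  | aaccaaa => aacaaa => aabaa
  | cbbaabc => ccaabc => caabc => babc
  | abbac => ac
  | accacbca => acacbca => abcbca => abcbb => abcc => abc

abb->; bb->c; ca->b; cc->c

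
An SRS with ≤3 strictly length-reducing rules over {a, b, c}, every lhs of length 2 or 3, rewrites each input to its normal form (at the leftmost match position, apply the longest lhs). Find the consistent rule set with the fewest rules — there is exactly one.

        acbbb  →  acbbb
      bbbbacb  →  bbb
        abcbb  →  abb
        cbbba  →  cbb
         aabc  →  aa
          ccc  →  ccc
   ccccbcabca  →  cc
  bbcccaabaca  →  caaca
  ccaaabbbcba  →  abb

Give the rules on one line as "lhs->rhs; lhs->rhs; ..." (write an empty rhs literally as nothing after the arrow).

ba->; bc->; cca->b

  | acbbb
  | bbbbacb => bbbcb => bbb
  | abcbb => abb
  | cbbba => cbb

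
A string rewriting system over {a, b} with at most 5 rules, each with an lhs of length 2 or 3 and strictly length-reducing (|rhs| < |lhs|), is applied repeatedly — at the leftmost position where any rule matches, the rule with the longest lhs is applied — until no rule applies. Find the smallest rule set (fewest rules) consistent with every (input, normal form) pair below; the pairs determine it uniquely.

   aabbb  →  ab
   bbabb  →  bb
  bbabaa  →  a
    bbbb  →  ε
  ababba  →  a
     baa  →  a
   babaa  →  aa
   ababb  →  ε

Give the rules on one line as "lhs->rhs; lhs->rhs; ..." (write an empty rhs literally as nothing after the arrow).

aba->b; ba->; bab->; bbb->ba

  | aabbb => aaba => ab
  | bbabb => bb
  | bbabaa => baa => a
  | bbbb => bab => ε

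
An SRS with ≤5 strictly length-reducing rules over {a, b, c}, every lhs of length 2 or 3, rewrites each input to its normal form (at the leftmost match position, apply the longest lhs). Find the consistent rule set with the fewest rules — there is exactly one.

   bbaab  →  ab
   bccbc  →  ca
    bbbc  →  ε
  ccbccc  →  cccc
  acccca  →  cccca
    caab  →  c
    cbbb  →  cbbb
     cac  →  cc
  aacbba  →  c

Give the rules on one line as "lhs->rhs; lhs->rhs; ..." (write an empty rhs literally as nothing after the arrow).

aab->; ac->c; bba->; bc->a

  | bbaab => ab
  | bccbc => acbc => cbc => ca
  | bbbc => bba => ε
  | ccbccc => ccacc => cccc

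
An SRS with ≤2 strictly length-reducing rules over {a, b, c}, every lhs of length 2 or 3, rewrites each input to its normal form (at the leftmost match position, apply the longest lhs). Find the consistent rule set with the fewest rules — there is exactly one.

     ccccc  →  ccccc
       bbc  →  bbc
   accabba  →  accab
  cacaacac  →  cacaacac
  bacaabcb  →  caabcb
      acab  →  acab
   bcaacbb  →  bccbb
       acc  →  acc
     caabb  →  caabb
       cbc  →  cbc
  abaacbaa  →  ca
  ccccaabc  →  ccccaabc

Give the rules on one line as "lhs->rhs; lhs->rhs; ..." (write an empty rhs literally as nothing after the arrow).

acb->cb; ba->

  | ccccc
  | bbc
  | accabba => accab
  | cacaacac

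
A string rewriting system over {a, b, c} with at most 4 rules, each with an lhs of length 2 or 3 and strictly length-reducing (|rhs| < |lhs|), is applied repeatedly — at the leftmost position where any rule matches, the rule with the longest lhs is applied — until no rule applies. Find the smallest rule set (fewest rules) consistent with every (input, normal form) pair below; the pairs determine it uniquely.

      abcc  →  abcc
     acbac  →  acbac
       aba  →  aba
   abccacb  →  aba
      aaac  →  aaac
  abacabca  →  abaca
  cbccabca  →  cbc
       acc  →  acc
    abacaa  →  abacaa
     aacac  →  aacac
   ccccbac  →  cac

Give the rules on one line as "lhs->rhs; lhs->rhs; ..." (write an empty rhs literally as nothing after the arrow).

bca->; cca->c; ccb->a

  | abcc
  | acbac
  | aba
  | abccacb => abccb => aba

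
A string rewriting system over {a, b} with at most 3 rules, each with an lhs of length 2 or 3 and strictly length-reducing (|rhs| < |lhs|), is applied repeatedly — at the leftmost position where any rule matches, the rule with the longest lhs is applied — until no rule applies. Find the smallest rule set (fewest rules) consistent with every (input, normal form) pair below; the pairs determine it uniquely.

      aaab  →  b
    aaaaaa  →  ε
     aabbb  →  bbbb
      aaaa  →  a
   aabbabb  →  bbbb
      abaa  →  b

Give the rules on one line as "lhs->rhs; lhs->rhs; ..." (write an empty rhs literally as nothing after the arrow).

  | aaab => bab => b
  | aaaaaa => baaaa => aaa => ba => ε
  | aabbb => bbbb
  | aaaa => baa => a

aa->b; ba->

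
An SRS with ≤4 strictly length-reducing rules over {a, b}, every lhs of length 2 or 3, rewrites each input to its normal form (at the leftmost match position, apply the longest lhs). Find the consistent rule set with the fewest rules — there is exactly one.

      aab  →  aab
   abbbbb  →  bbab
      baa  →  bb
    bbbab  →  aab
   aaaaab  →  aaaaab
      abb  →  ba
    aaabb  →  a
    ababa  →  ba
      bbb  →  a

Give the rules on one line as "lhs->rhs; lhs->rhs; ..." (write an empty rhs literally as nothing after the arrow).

aba->; abb->ba; baa->bb; bbb->a

  | aab
  | abbbbb => babbb => bbab
  | baa => bb
  | bbbab => aab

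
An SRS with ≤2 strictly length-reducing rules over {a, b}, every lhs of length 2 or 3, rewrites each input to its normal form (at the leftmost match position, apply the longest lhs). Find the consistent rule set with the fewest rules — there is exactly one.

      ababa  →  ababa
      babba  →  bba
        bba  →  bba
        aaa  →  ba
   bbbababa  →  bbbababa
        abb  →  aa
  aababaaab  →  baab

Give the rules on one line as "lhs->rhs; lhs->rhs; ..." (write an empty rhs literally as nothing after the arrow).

  | ababa
  | babba => baaa => bba
  | bba
  | aaa => ba

aaa->ba; abb->aa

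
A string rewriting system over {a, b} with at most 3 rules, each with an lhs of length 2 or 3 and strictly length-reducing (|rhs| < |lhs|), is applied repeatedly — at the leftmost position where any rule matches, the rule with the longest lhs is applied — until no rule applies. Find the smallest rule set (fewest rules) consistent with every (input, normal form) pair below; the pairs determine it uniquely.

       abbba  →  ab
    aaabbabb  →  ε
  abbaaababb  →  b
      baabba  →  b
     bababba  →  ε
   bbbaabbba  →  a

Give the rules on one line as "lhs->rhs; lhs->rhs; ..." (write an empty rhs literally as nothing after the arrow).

aa->; ba->b; bb->

  | abbba => aba => ab
  | aaabbabb => abbabb => aabb => bb => ε
  | abbaaababb => aaaababb => aababb => babb => bbb => b
  | baabba => babba => bbba => ba => b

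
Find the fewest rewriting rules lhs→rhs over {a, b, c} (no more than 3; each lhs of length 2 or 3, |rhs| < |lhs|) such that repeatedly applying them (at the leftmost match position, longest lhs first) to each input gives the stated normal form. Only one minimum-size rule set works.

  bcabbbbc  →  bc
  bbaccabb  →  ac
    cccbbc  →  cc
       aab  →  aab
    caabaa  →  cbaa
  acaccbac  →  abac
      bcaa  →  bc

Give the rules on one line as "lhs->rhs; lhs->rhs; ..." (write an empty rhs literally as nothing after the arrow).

bb->c; ca->c; ccc->

  | bcabbbbc => bcbbbbc => bccbbc => bcccc => bc
  | bbaccabb => caccabb => cccabb => abb => ac
  | cccbbc => bbc => cc
  | aab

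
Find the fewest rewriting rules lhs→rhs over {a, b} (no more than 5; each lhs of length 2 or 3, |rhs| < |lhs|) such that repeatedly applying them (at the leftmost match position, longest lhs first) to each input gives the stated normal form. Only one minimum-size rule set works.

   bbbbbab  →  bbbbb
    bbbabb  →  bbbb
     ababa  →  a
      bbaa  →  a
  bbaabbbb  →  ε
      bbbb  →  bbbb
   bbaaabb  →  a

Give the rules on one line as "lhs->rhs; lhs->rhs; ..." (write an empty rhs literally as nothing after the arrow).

  | bbbbbab => bbbbb
  | bbbabb => bbbb
  | ababa => aba => a
  | bbaa => ba => a

ab->; abb->ab; ba->a; bba->b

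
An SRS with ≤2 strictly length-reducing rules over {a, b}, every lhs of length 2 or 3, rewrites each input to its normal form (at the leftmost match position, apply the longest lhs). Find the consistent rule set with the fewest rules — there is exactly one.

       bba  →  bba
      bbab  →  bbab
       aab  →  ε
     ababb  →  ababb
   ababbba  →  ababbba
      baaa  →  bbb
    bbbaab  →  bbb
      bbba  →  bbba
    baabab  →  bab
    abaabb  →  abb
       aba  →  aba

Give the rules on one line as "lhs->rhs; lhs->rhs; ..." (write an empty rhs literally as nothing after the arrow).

aaa->bb; aab->

  | bba
  | bbab
  | aab => ε
  | ababb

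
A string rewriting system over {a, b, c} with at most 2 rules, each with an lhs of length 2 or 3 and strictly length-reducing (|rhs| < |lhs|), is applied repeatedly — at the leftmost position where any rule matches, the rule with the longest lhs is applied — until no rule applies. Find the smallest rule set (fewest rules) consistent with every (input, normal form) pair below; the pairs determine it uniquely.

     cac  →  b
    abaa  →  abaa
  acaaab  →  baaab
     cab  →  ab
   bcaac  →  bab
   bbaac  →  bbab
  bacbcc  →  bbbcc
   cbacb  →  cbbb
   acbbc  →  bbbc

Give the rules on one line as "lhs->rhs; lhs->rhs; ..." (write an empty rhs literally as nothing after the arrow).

  | cac => ac => b
  | abaa
  | acaaab => baaab
  | cab => ab

ac->b; ca->a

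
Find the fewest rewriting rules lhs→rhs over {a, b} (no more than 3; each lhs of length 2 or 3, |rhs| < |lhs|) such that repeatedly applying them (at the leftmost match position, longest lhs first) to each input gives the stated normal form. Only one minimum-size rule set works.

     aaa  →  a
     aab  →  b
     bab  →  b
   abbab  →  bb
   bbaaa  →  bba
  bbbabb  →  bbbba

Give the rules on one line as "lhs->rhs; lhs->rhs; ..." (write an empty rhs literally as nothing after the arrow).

aa->; ab->; abb->ba

  | aaa => a
  | aab => b
  | bab => b
  | abbab => baab => bb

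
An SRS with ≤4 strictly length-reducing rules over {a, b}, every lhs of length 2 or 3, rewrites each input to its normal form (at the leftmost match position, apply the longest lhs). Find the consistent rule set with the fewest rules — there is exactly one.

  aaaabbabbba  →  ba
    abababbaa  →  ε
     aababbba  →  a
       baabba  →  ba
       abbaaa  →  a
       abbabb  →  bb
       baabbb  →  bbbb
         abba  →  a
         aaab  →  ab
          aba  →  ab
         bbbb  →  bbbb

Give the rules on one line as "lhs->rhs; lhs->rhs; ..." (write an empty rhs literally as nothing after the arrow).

  | aaaabbabbba => aabbabbba => bbabbba => abbba => bbba => ba
  | abababbaa => abbabbaa => bbabbaa => abbaa => bbaa => aa => ε
  | aababbba => babbba => bbbba => bba => a
  | baabba => bbba => ba

aa->; aba->ab; abb->bb; bba->a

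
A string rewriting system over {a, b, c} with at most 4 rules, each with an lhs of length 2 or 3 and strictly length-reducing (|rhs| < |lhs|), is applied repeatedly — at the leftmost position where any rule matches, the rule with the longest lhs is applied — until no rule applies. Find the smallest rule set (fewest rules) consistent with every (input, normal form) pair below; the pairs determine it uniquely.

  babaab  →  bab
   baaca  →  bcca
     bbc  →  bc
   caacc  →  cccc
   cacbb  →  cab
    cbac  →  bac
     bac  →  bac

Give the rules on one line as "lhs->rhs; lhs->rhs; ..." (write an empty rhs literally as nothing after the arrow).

aa->c; bb->b; cb->b

  | babaab => babcb => babb => bab
  | baaca => bcca
  | bbc => bc
  | caacc => cccc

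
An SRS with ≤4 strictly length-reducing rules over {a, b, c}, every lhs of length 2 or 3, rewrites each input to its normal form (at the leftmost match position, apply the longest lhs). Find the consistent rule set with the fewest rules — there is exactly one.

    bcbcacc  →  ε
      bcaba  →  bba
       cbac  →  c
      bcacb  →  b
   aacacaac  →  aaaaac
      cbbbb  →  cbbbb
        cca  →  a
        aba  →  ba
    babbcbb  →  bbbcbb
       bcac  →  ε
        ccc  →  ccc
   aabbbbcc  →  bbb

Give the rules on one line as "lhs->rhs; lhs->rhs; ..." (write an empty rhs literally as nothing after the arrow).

  | bcbcacc => bcbacc => bcc => ε
  | bcaba => baba => bba
  | cbac => c
  | bcacb => bacb => b

ab->b; bac->; bcc->; ca->a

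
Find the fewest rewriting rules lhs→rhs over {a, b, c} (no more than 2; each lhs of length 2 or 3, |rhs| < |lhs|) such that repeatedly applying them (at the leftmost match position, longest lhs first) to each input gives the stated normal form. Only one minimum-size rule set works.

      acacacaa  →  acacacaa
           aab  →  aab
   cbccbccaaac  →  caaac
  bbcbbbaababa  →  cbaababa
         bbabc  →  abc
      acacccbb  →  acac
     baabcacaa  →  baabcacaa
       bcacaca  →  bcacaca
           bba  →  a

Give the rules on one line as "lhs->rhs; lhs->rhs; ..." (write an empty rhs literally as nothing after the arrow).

  | acacacaa
  | aab
  | cbccbccaaac => cbbccaaac => cccaaac => caaac
  | bbcbbbaababa => cbbbaababa => cbaababa

bb->; cc->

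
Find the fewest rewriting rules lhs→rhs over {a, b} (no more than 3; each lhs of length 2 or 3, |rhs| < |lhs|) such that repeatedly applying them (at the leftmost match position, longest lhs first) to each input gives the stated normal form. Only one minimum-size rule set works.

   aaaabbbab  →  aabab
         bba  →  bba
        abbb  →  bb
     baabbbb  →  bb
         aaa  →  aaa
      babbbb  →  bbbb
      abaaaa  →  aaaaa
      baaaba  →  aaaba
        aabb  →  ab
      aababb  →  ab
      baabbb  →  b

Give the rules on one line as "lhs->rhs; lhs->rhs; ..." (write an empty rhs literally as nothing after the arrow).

abb->b; baa->aa

  | aaaabbbab => aaabbab => aabab
  | bba
  | abbb => bb
  | baabbbb => aabbbb => abbb => bb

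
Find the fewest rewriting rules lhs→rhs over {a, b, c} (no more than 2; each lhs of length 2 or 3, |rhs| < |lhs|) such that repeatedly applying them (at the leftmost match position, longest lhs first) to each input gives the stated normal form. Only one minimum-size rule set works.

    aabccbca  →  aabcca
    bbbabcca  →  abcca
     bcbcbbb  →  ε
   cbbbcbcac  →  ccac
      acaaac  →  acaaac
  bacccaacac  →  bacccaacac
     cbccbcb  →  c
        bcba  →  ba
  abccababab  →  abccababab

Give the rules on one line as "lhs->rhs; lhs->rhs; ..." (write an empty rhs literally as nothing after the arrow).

  | aabccbca => aabcca
  | bbbabcca => cbabcca => abcca
  | bcbcbbb => bcbbb => bbb => cb => ε
  | cbbbcbcac => bbcbcac => ccbcac => ccac

bb->c; cb->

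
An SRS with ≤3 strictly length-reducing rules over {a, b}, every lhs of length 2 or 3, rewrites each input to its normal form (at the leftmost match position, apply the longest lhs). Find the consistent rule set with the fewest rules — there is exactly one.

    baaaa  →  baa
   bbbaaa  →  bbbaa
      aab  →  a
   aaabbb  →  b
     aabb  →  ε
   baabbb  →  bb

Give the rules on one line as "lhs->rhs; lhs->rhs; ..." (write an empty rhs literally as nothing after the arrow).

aaa->aa; ab->

  | baaaa => baaa => baa
  | bbbaaa => bbbaa
  | aab => a
  | aaabbb => aabbb => abb => b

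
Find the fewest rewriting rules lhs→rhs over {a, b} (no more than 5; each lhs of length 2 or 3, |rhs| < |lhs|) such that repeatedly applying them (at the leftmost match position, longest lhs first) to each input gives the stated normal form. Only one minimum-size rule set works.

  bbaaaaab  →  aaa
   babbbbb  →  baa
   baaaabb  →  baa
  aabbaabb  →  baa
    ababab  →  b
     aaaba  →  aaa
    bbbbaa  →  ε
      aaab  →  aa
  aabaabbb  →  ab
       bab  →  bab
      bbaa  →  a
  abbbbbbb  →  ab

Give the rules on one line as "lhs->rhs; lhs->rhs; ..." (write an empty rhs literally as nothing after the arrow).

aab->a; aba->b; abb->aa; bba->

  | bbaaaaab => aaaab => aaa
  | babbbbb => baabbb => babb => baa
  | baaaabb => baaab => baa
  | aabbaabb => abaabb => babb => baa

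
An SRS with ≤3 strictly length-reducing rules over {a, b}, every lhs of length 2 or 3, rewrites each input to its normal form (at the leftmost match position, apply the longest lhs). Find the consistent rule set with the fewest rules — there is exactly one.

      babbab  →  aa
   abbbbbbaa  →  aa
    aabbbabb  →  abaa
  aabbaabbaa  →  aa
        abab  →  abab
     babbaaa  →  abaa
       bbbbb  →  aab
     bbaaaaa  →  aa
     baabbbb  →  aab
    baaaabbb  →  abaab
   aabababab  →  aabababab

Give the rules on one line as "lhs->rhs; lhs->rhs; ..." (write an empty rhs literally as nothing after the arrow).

aaa->bb; bb->a

  | babbab => baaab => bbbb => abb => aa
  | abbbbbbaa => aabbbbaa => aaabbaa => bbbbaa => abbaa => aaaa => bba => aa
  | aabbbabb => aaababb => bbbabb => ababb => abaa
  | aabbaabbaa => aaaaabbaa => bbaabbaa => aaabbaa => bbbbaa => abbaa => aaaa => bba => aa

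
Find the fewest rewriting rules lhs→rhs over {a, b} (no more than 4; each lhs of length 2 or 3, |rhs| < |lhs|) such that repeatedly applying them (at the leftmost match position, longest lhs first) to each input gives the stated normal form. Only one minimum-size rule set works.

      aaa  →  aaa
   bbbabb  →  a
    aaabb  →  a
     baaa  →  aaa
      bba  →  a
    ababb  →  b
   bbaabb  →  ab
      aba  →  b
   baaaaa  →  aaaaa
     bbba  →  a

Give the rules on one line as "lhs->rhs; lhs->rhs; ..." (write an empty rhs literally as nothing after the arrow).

aab->a; aba->b; ba->a; bb->

  | aaa
  | bbbabb => babb => abb => a
  | aaabb => aab => a
  | baaa => aaa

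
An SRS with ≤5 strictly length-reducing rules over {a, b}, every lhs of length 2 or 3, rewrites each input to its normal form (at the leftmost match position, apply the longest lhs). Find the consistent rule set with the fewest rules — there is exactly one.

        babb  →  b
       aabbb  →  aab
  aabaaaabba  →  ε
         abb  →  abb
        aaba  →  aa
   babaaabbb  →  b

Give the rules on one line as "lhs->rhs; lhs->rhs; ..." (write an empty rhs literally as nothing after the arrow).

aaa->bb; ba->; bab->; bbb->b

  | babb => b
  | aabbb => aab
  | aabaaaabba => aaaaabba => bbaabba => babba => ba => ε
  | abb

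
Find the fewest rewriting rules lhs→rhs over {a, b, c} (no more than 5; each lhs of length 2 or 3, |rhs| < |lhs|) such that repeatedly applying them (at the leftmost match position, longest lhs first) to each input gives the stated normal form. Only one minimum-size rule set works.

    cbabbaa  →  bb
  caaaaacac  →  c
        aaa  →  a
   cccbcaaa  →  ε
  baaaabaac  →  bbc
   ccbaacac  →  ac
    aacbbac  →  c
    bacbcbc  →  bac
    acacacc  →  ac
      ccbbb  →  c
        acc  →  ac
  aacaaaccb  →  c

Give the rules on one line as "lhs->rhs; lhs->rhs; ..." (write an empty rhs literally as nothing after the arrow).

  | cbabbaa => cabbaa => bbaa => bb
  | caaaaacac => aaaacac => aacac => cac => c
  | aaa => a
  | cccbcaaa => ccbcaaa => cbcaaa => ccaaa => caaa => aa => ε

aa->; ca->; cb->c; cc->c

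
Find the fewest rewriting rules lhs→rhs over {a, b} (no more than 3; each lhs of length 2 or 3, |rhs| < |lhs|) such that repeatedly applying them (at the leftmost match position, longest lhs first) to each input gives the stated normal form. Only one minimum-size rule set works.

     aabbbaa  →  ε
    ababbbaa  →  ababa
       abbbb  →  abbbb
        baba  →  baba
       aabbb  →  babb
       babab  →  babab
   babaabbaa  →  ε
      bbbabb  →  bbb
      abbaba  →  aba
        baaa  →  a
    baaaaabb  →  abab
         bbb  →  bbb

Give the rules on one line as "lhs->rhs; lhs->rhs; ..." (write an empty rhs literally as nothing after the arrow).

  | aabbbaa => babbaa => baa => ε
  | ababbbaa => ababa
  | abbbb
  | baba

aab->ba; baa->; bba->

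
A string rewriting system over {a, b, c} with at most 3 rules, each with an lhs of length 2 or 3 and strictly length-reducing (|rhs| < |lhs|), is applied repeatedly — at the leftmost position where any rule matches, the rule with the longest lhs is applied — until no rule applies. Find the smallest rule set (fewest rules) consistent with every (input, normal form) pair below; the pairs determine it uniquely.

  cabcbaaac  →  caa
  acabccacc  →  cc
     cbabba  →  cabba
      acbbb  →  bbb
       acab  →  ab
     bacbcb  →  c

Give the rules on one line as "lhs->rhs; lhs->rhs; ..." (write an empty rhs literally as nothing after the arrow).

  | cabcbaaac => cacbaaac => cbaaac => caaac => caa
  | acabccacc => abccacc => accacc => cacc => cc
  | cbabba => cabba
  | acbbb => bbb

ac->; bc->c; cb->c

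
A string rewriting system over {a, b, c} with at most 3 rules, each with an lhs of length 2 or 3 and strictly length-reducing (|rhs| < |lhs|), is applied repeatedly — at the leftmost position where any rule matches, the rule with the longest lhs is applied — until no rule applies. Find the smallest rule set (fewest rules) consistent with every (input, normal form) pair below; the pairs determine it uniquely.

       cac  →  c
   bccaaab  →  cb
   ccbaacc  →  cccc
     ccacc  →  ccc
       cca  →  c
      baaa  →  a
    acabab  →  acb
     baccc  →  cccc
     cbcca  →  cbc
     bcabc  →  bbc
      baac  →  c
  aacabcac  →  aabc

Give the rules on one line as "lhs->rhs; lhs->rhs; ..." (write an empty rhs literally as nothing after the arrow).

  | cac => c
  | bccaaab => bcaab => bab => cb
  | ccbaacc => cccacc => cccc
  | ccacc => ccc

ba->c; ca->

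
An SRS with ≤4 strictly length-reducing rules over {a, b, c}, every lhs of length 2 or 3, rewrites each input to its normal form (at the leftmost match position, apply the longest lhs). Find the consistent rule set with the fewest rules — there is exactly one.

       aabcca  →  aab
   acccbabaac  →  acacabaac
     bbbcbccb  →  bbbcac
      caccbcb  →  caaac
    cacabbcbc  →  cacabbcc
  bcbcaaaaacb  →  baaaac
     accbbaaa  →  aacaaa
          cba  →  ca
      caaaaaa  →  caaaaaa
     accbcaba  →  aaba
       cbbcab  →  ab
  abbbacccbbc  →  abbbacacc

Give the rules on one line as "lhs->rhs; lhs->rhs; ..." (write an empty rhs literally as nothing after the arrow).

cb->c; cbb->ac; cca->; ccb->ac

  | aabcca => aab
  | acccbabaac => acacabaac
  | bbbcbccb => bbbcccb => bbbcac
  | caccbcb => caaccb => caaac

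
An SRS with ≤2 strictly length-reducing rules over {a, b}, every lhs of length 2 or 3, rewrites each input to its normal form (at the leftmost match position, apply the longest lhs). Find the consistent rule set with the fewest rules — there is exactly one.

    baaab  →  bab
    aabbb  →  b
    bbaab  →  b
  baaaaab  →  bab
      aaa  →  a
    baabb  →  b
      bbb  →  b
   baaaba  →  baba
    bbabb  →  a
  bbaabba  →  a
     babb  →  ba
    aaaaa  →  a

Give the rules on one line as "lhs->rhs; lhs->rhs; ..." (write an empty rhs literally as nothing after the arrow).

  | baaab => bab
  | aabbb => bbb => b
  | bbaab => aab => b
  | baaaaab => baaab => bab

aa->; bb->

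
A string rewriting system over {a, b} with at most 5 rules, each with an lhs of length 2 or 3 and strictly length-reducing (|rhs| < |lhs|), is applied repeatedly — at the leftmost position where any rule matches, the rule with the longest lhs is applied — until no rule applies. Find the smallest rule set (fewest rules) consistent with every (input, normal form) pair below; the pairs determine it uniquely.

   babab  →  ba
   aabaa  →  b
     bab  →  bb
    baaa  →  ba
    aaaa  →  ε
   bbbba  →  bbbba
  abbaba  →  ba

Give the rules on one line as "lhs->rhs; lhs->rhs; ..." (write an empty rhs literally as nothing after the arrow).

aa->; ab->b; aba->ab; abb->a

  | babab => babb => ba
  | aabaa => baa => b
  | bab => bb
  | baaa => ba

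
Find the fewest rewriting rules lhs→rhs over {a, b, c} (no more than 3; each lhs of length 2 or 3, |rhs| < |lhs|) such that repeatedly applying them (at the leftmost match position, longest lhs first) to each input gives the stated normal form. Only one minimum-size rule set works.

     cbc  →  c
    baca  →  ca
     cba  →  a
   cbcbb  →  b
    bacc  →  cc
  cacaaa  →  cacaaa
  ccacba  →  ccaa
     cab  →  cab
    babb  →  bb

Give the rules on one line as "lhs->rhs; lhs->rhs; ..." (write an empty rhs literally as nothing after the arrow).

  | cbc => c
  | baca => ca
  | cba => a
  | cbcbb => cbb => b

ba->; cb->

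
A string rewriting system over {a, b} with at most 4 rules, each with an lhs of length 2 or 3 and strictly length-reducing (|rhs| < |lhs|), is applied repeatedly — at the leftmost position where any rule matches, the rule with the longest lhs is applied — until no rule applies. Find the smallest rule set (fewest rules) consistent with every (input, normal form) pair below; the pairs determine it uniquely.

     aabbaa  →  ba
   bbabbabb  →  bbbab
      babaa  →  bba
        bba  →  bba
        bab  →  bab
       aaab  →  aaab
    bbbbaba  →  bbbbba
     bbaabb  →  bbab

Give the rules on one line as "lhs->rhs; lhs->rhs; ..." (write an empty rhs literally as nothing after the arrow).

aba->ba; abb->ab; baa->ba

  | aabbaa => aabaa => abaa => baa => ba
  | bbabbabb => bbababb => bbbabb => bbbab
  | babaa => bbaa => bba
  | bba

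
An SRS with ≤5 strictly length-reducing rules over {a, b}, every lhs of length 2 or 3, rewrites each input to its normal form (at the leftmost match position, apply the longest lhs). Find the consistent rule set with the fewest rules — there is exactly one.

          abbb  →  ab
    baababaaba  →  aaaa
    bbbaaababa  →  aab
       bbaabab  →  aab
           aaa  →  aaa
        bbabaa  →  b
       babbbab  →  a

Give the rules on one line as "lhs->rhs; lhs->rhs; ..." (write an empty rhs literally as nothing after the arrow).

ba->b; bab->a; bb->; bba->b

  | abbb => ab
  | baababaaba => bababaaba => aabaaba => aababa => aaaa
  | bbbaaababa => baaababa => baababa => bababa => aaba => aab
  | bbaabab => babab => aab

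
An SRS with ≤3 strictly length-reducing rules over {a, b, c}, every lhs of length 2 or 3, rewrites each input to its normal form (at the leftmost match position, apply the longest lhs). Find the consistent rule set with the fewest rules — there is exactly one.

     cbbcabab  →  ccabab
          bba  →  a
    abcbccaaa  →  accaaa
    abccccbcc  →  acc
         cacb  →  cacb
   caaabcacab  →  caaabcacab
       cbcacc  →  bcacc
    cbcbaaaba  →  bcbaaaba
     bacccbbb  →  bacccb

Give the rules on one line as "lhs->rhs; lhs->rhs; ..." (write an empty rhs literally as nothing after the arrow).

bb->; cbc->bc

  | cbbcabab => ccabab
  | bba => a
  | abcbccaaa => abbccaaa => accaaa
  | abccccbcc => abcccbcc => abccbcc => abcbcc => abbcc => acc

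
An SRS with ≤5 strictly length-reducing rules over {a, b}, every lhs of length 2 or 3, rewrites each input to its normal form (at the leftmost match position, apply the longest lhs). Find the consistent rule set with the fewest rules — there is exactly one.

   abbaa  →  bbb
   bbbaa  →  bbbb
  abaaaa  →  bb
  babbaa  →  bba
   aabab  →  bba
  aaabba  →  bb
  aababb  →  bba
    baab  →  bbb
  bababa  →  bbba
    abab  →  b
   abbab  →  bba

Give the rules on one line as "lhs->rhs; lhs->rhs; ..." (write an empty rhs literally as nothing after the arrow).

  | abbaa => bbaa => bbb
  | bbbaa => bbbb
  | abaaaa => aaaa => baa => bb
  | babbaa => babaa => baaa => bba

aa->b; ab->b; aba->a; bab->ba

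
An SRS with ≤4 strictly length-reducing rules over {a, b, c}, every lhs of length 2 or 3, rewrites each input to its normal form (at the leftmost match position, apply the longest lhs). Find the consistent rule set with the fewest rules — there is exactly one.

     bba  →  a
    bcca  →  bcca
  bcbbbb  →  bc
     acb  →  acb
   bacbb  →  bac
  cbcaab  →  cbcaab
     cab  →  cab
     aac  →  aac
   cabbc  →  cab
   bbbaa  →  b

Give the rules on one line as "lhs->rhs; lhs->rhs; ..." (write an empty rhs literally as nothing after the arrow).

  | bba => a
  | bcca
  | bcbbbb => bcbb => bc
  | acb

baa->b; bb->; bbc->b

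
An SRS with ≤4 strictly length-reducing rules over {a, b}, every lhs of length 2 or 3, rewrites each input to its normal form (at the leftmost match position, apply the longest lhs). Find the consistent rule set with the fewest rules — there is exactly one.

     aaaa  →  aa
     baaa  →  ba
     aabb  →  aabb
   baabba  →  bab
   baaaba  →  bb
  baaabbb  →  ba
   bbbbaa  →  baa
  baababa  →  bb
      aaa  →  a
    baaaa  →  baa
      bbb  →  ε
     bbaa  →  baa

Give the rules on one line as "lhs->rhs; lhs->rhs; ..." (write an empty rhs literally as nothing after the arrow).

aaa->a; aba->b; bba->ba; bbb->

  | aaaa => aa
  | baaa => ba
  | aabb
  | baabba => baaba => bab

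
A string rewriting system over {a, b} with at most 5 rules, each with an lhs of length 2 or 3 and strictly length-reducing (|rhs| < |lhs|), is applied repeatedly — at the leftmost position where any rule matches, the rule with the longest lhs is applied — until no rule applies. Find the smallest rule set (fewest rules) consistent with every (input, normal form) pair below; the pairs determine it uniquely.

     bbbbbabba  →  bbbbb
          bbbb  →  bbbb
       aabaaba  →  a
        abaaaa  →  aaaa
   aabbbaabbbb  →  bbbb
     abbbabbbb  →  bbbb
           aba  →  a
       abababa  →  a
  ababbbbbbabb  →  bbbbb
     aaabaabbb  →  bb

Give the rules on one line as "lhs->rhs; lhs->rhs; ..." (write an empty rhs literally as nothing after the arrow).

aab->ab; ab->; ba->b; bab->

  | bbbbbabba => bbbbba => bbbbb
  | bbbb
  | aabaaba => abaaba => aaba => aba => a
  | abaaaa => aaaa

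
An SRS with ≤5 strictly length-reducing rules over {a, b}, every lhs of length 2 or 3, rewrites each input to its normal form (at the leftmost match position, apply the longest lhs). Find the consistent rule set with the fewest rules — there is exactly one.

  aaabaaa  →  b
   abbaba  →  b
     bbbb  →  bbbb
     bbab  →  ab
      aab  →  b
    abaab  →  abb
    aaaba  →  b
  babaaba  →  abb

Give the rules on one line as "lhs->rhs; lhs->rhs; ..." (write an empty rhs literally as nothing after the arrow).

  | aaabaaa => aabaaa => aaaaa => aaaa => aaa => aa => b
  | abbaba => ababa => aaba => aaa => aa => b
  | bbbb
  | bbab => bab => ab

aa->b; aaa->aa; aab->aa; bab->ab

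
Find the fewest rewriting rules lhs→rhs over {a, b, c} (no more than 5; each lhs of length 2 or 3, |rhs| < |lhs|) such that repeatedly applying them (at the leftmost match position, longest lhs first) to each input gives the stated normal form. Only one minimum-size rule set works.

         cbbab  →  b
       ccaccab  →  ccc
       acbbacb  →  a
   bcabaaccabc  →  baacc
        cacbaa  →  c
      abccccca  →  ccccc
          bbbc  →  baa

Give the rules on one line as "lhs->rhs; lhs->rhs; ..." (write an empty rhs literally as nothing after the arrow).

ab->; bbc->aa; ca->c; cb->

  | cbbab => bab => b
  | ccaccab => ccccab => ccccb => ccc
  | acbbacb => abacb => acb => a
  | bcabaaccabc => bcbaaccabc => baaccabc => baaccbc => baacc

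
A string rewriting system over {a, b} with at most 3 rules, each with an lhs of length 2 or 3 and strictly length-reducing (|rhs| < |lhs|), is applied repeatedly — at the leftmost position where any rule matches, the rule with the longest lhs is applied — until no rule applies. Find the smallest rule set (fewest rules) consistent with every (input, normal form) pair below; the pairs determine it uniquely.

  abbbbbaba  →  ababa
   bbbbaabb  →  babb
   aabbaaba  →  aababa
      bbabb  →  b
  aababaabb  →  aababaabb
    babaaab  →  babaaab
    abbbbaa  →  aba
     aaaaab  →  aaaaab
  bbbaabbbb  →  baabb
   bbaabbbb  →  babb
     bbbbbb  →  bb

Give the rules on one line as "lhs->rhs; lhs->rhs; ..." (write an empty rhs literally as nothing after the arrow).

bba->b; bbb->b

  | abbbbbaba => abbbaba => ababa
  | bbbbaabb => bbaabb => babb
  | aabbaaba => aababa
  | bbabb => bbb => b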